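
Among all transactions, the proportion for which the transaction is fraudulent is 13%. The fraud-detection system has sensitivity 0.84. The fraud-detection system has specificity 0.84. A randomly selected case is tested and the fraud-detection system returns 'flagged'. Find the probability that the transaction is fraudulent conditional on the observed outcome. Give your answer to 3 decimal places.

P(H | E) ≈ 0.440

Write H for 'the transaction is fraudulent'. Prior odds H:¬H = 0.13/0.87 = 0.14943. For the 'flagged' outcome, the likelihood ratio is 0.84/0.16 = 5.2500.
Posterior odds = 0.14943 × 5.2500 = 0.78448, so P(H|E) = 0.78448/(1+0.78448) = 0.440.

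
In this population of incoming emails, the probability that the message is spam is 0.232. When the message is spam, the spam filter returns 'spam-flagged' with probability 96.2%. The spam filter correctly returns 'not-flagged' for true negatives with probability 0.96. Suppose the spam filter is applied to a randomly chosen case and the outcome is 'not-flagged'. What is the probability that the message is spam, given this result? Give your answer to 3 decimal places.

Write H for 'the message is spam'. Prior odds H:¬H = 0.232/0.768 = 0.30208. For the 'not-flagged' outcome, the likelihood ratio is 0.038/0.96 = 0.039583.
Posterior odds = 0.30208 × 0.039583 = 0.011957, so P(H|E) = 0.011957/(1+0.011957) = 0.012.

P(H | E) ≈ 0.012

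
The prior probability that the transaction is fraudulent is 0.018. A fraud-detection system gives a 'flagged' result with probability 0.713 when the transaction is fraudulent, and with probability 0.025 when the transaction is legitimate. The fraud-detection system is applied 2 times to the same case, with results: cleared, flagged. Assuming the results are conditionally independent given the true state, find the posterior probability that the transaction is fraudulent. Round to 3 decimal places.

Posterior P(H) ≈ 0.133

Let H be the event that the transaction is fraudulent; start with P(H) = 0.018. P('flagged'|H) = 0.713, P('flagged'|¬H) = 0.025.
Update on result 1 ('cleared'): P(H) ← 0.287·0.0180 / (0.287·0.0180 + 0.975·0.9820) = 0.0051660/0.96262 = 0.0054.
Update on result 2 ('flagged'): P(H) ← 0.713·0.0054 / (0.713·0.0054 + 0.025·0.9946) = 0.0038264/0.028692 = 0.1334.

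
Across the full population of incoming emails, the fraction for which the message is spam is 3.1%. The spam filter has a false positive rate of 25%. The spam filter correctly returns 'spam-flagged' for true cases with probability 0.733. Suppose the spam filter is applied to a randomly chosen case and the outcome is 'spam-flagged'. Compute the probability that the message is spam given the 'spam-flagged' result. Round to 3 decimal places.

P(H | E) ≈ 0.086

Let H be the event that the message is spam. P(H) = 0.031, so P(¬H) = 0.969. With E the 'spam-flagged' result, P(E|H) = 0.733 and P(E|¬H) = 0.25.
P(E) = 0.733·0.031 + 0.25·0.969 = 0.022723 + 0.24225 = 0.26497.
By Bayes' theorem, P(H|E) = 0.022723 / 0.26497 = 0.086.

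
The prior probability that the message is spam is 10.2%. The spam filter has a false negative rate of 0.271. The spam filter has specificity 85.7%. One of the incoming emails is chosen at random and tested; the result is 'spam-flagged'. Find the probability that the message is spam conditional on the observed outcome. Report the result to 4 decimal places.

P(H | E) ≈ 0.3667

Let H be the event that the message is spam. P(H) = 0.102, so P(¬H) = 0.898. With E the 'spam-flagged' result, P(E|H) = 0.729 and P(E|¬H) = 0.143.
P(E) = 0.729·0.102 + 0.143·0.898 = 0.074358 + 0.12841 = 0.20277.
By Bayes' theorem, P(H|E) = 0.074358 / 0.20277 = 0.3667.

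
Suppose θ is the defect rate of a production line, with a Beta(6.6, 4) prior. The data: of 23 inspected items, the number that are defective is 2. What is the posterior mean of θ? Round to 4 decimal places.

Posterior mean ≈ 0.2560

Observing 2 successes and 21 failures updates Beta(6.6, 4) by adding the success and failure counts to the two shape parameters: α = 6.6+2 = 8.6, β = 4+21 = 25.
E[θ | data] = 8.6/(8.6+25) = 0.2560.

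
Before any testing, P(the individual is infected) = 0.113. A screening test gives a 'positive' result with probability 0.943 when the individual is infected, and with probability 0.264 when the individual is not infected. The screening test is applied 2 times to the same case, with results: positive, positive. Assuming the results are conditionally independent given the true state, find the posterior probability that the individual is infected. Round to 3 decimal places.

With H the event that the individual is infected, the joint likelihood of the observed sequence is P(data|H) = 0.943·0.943 = 0.88925 and P(data|¬H) = 0.264·0.264 = 0.069696.
Bayes: P(H|data) = 0.113·0.88925 / (0.113·0.88925 + 0.887·0.069696) = 0.10049/0.16231 = 0.6191.

Posterior P(H) ≈ 0.619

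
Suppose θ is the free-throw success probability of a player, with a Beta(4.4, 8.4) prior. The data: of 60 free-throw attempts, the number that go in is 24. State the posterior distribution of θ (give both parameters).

Posterior: Beta(28.4, 44.4)

Observing 24 successes and 36 failures updates Beta(4.4, 8.4) by adding the success and failure counts to the two shape parameters: α = 4.4+24 = 28.4, β = 8.4+36 = 44.4.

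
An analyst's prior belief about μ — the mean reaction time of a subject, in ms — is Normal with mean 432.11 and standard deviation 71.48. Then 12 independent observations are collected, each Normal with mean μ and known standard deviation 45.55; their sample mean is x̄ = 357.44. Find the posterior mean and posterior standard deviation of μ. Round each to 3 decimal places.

Prior precision 1/τ₀² = 1/71.48² = 0.00019572; data precision n/σ² = 12/45.55² = 0.00578368.
Posterior precision = 0.00019572 + 0.00578368 = 0.00597940, giving posterior SD = 1/√0.00597940 = 12.932.
Posterior mean = (0.00019572·432.11 + 0.00578368·357.44) / 0.00597940 = 359.884.

Posterior mean ≈ 359.884; posterior SD ≈ 12.932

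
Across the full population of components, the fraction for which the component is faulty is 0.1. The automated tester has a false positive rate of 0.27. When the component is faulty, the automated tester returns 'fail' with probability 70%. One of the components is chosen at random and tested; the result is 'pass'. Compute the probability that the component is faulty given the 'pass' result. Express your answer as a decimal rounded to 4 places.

Write H for 'the component is faulty'. Prior odds H:¬H = 0.1/0.9 = 0.11111. For the 'pass' outcome, the likelihood ratio is 0.3/0.73 = 0.41096.
Posterior odds = 0.11111 × 0.41096 = 0.045662, so P(H|E) = 0.045662/(1+0.045662) = 0.0437.

P(H | E) ≈ 0.0437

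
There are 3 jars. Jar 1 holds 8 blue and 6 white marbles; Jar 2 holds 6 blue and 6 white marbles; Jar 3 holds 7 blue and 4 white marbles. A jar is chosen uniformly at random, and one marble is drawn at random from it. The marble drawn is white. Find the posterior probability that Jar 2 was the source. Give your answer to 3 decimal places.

Posterior probability ≈ 0.387

P(white|Jar 1) = 0.4286; P(white|Jar 2) = 0.5; P(white|Jar 3) = 0.3636.
Prior × likelihood for each source: 0.333333·0.4286=0.1429, 0.333333·0.5=0.1667, 0.333333·0.3636=0.1212. Summing gives P(white) = 0.43074.
P(Jar 2 | white) = 0.1667 / 0.43074 = 0.387.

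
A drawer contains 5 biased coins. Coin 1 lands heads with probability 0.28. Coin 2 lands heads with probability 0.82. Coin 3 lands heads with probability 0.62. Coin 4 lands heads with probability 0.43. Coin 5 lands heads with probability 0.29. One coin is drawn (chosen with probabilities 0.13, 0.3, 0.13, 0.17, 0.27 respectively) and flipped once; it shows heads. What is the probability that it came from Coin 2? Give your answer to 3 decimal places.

P(heads|C1) = 0.28; P(heads|C2) = 0.82; P(heads|C3) = 0.62; P(heads|C4) = 0.43; P(heads|C5) = 0.29.
Prior × likelihood for each source: 0.13·0.28=0.03640, 0.3·0.82=0.2460, 0.13·0.62=0.08060, 0.17·0.43=0.07310, 0.27·0.29=0.07830. Summing gives P(heads) = 0.51440.
P(Coin 2 | heads) = 0.2460 / 0.51440 = 0.478.

Posterior probability ≈ 0.478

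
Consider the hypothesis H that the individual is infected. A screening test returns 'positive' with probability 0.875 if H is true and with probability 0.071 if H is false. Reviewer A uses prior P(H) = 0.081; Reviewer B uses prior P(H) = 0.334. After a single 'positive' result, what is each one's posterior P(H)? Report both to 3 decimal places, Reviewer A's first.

Reviewer A: 0.521; Reviewer B: 0.861

P('+'|H) = 0.875, P('+'|¬H) = 0.071.
Reviewer A: numerator 0.875·0.081 = 0.070875; evidence = 0.070875+0.071·0.919 = 0.13612; posterior = 0.521.
Reviewer B: numerator 0.875·0.334 = 0.29225; evidence = 0.29225+0.071·0.666 = 0.33954; posterior = 0.861.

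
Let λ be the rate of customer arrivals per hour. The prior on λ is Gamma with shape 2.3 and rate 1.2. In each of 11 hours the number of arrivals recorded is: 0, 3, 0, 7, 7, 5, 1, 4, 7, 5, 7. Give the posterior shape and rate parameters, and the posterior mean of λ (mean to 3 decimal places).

Posterior: Gamma(shape=48.3, rate=12.2); mean ≈ 3.959

Total count ∑xᵢ = 46 over n = 11 hours.
Gamma is conjugate to the Poisson likelihood: posterior is Gamma(shape = 2.3+46 = 48.3, rate = 1.2+11 = 12.2).
E[λ | data] = 48.3/12.2 = 3.959.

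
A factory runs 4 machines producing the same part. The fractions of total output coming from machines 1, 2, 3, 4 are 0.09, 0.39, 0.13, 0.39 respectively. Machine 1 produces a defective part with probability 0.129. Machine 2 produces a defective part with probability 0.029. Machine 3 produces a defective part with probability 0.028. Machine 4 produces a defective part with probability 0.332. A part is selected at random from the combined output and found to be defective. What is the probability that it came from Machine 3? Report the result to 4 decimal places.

P(defective|M1) = 0.129; P(defective|M2) = 0.029; P(defective|M3) = 0.028; P(defective|M4) = 0.332.
Prior × likelihood for each source: 0.09·0.129=0.01161, 0.39·0.029=0.01131, 0.13·0.028=0.003640, 0.39·0.332=0.1295. Summing gives P(defective) = 0.15604.
P(Machine 3 | defective) = 0.003640 / 0.15604 = 0.0233.

Posterior probability ≈ 0.0233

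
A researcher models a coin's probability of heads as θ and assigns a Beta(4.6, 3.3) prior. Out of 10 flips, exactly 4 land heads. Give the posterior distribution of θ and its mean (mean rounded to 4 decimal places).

Observing 4 successes and 6 failures updates Beta(4.6, 3.3) by adding the success and failure counts to the two shape parameters: α = 4.6+4 = 8.6, β = 3.3+6 = 9.3.
E[θ | data] = 8.6/(8.6+9.3) = 0.4804.

Posterior: Beta(8.6, 9.3); mean ≈ 0.4804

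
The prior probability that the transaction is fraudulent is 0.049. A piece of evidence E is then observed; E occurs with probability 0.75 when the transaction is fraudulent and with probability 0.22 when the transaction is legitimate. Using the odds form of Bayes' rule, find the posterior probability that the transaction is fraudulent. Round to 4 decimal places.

Prior odds = 0.049/(1−0.049) = 0.051525. In log-odds, ln(0.051525) = -2.9657.
Add log likelihood ratio: ln(3.4091) = 1.2264.
Posterior log-odds = -1.7392, so posterior odds = exp(-1.7392) = 0.17565. Converting, P(H|E) = 0.17565/1.1757 = 0.1494.

Posterior probability ≈ 0.1494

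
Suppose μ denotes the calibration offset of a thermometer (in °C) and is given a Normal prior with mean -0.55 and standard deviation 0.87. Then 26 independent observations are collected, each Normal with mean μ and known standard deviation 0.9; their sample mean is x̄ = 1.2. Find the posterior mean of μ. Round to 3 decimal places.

Prior precision 1/τ₀² = 1/0.87² = 1.32118; data precision n/σ² = 26/0.9² = 32.0988.
Posterior precision = 1.32118 + 32.0988 = 33.4199.
Posterior mean = (1.32118·-0.55 + 32.0988·1.2) / 33.4199 = 1.131.

Posterior mean ≈ 1.131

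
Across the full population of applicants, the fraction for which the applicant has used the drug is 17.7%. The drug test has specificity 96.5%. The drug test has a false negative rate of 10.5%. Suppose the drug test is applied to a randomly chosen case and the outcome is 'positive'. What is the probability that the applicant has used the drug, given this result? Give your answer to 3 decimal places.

Let H be the event that the applicant has used the drug. P(H) = 0.177, so P(¬H) = 0.823. With E the 'positive' result, P(E|H) = 0.895 and P(E|¬H) = 0.035.
P(E) = 0.895·0.177 + 0.035·0.823 = 0.15842 + 0.028805 = 0.18722.
By Bayes' theorem, P(H|E) = 0.15842 / 0.18722 = 0.846.

P(H | E) ≈ 0.846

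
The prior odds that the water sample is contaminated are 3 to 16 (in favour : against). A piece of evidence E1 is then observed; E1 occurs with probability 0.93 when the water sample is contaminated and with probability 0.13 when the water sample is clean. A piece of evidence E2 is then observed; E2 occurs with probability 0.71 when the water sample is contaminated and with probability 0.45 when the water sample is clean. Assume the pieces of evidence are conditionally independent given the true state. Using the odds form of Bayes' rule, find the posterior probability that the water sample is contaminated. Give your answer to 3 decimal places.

Prior odds = 3/16 = 0.18750. In log-odds, ln(0.18750) = -1.6740.
Add log likelihood ratios: ln(7.1538) + ln(1.5778) = 2.4237.
Posterior log-odds = 0.74969, so posterior odds = exp(0.74969) = 2.1163. Converting, P(H|E) = 2.1163/3.1163 = 0.679.

Posterior probability ≈ 0.679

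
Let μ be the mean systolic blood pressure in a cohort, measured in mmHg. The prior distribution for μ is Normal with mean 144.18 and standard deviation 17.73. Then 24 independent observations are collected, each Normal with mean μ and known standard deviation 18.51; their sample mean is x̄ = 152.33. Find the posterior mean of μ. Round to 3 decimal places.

Posterior mean ≈ 151.976

With known σ, the Normal prior is conjugate. Weight on the data is w = (n/σ²)/(n/σ² + 1/τ₀²) = 0.0700484/(0.0700484+0.00318114) = 0.95656.
Posterior mean = w·x̄ + (1−w)·μ₀ = 0.95656·152.33 + 0.043441·144.18 = 151.976.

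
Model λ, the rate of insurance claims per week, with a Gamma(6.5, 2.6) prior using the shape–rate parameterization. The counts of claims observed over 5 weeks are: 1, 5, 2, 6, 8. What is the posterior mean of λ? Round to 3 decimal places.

Total count ∑xᵢ = 22 over n = 5 weeks.
Gamma is conjugate to the Poisson likelihood: posterior is Gamma(shape = 6.5+22 = 28.5, rate = 2.6+5 = 7.6).
E[λ | data] = 28.5/7.6 = 3.750.

Posterior mean ≈ 3.750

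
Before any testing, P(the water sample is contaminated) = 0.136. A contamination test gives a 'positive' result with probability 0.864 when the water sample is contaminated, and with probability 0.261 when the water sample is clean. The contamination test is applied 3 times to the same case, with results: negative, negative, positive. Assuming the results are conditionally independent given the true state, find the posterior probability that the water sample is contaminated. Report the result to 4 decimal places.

Let H be the event that the water sample is contaminated; start with P(H) = 0.136. P('positive'|H) = 0.864, P('positive'|¬H) = 0.261.
Update on result 1 ('negative'): P(H) ← 0.136·0.1360 / (0.136·0.1360 + 0.739·0.8640) = 0.018496/0.65699 = 0.0282.
Update on result 2 ('negative'): P(H) ← 0.136·0.0282 / (0.136·0.0282 + 0.739·0.9718) = 0.0038287/0.72202 = 0.0053.
Update on result 3 ('positive'): P(H) ← 0.864·0.0053 / (0.864·0.0053 + 0.261·0.9947) = 0.0045816/0.26420 = 0.0173.

Posterior P(H) ≈ 0.0173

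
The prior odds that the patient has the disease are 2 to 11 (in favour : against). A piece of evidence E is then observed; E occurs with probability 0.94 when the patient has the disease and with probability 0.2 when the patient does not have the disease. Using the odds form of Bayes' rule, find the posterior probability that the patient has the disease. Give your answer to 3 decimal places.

Posterior probability ≈ 0.461

Prior odds = 2/11 = 0.18182.
Likelihood ratio for E = 0.94/0.2 = 4.7000.
Posterior odds = prior odds × LR = 0.85455.
Posterior probability = odds/(1+odds) = 0.85455/1.8545 = 0.461.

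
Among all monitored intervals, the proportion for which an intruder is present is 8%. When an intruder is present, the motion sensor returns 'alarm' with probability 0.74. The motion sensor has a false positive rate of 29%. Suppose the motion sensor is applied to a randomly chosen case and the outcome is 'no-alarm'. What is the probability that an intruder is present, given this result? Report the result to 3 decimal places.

Let H be the event that an intruder is present. P(H) = 0.08, so P(¬H) = 0.92. With E the 'no-alarm' result, P(E|H) = 0.26 and P(E|¬H) = 0.71.
P(E) = 0.26·0.08 + 0.71·0.92 = 0.020800 + 0.65320 = 0.67400.
By Bayes' theorem, P(H|E) = 0.020800 / 0.67400 = 0.031.

P(H | E) ≈ 0.031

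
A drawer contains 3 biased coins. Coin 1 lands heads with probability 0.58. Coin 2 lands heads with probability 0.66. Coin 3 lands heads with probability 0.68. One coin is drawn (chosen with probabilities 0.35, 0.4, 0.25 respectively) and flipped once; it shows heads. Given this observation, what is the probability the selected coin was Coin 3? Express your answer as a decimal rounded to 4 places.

P(heads|C1) = 0.58; P(heads|C2) = 0.66; P(heads|C3) = 0.68.
Prior × likelihood for each source: 0.35·0.58=0.2030, 0.4·0.66=0.2640, 0.25·0.68=0.1700. Summing gives P(heads) = 0.63700.
P(Coin 3 | heads) = 0.1700 / 0.63700 = 0.2669.

Posterior probability ≈ 0.2669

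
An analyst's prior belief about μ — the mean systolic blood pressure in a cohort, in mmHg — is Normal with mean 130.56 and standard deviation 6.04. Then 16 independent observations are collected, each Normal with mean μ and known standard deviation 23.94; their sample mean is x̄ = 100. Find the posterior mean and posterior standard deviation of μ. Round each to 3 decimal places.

With known σ, the Normal prior is conjugate. Weight on the data is w = (n/σ²)/(n/σ² + 1/τ₀²) = 0.0279172/(0.0279172+0.0274111) = 0.50457.
Posterior mean = w·x̄ + (1−w)·μ₀ = 0.50457·100 + 0.49543·130.56 = 115.140. Posterior variance = 1/(0.0279172+0.0274111) = 18.0739, so SD = 4.251.

Posterior mean ≈ 115.140; posterior SD ≈ 4.251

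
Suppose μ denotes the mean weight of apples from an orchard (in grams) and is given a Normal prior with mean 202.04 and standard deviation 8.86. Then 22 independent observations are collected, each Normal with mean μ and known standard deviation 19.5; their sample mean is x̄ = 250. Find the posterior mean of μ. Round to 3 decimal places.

Prior precision 1/τ₀² = 1/8.86² = 0.0127389; data precision n/σ² = 22/19.5² = 0.0578567.
Posterior precision = 0.0127389 + 0.0578567 = 0.0705956.
Posterior mean = (0.0127389·202.04 + 0.0578567·250) / 0.0705956 = 241.346.

Posterior mean ≈ 241.346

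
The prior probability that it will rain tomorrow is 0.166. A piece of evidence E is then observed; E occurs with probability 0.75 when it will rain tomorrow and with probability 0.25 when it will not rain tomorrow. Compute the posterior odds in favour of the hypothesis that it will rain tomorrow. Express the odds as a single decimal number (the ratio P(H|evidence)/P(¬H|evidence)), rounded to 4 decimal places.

Posterior odds ≈ 0.5971

Prior odds = 0.166/(1−0.166) = 0.19904. In log-odds, ln(0.19904) = -1.6142.
Add log likelihood ratio: ln(3.0000) = 1.0986.
Posterior log-odds = -0.51563, so posterior odds = exp(-0.51563) = 0.59712.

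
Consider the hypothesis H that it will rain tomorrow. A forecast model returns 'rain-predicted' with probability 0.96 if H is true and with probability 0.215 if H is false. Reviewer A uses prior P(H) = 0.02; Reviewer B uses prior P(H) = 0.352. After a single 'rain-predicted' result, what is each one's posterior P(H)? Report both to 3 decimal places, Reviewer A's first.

Reviewer A: 0.084; Reviewer B: 0.708

The likelihood ratio for a 'rain-predicted' result is 0.96/0.215 = 4.4651.
Reviewer A: prior odds 0.02/0.98 = 0.020408; posterior odds 0.091125; posterior probability 0.084.
Reviewer B: prior odds 0.352/0.648 = 0.54321; posterior odds 2.4255; posterior probability 0.708.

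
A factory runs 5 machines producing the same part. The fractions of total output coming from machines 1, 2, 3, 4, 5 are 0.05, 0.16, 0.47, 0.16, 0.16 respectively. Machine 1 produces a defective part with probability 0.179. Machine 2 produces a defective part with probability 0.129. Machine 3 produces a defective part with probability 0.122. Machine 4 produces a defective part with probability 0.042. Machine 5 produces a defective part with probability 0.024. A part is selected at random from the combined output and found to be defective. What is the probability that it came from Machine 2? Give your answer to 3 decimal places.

P(defective|M1) = 0.179; P(defective|M2) = 0.129; P(defective|M3) = 0.122; P(defective|M4) = 0.042; P(defective|M5) = 0.024.
Prior × likelihood for each source: 0.05·0.179=0.008950, 0.16·0.129=0.02064, 0.47·0.122=0.05734, 0.16·0.042=0.006720, 0.16·0.024=0.003840. Summing gives P(defective) = 0.097490.
P(Machine 2 | defective) = 0.02064 / 0.097490 = 0.212.

Posterior probability ≈ 0.212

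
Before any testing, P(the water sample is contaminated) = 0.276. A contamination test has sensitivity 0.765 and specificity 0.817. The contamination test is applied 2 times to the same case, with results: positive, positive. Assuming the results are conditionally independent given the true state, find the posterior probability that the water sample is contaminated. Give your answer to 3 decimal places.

Posterior P(H) ≈ 0.869

With H the event that the water sample is contaminated, the joint likelihood of the observed sequence is P(data|H) = 0.765·0.765 = 0.58522 and P(data|¬H) = 0.183·0.183 = 0.033489.
Bayes: P(H|data) = 0.276·0.58522 / (0.276·0.58522 + 0.724·0.033489) = 0.16152/0.18577 = 0.8695.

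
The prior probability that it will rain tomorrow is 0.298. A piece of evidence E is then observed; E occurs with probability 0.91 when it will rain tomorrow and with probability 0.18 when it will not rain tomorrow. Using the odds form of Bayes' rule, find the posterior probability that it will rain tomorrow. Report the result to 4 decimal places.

Posterior probability ≈ 0.6821

Prior odds = 0.298/(1−0.298) = 0.42450. In log-odds, ln(0.42450) = -0.85684.
Add log likelihood ratio: ln(5.0556) = 1.6205.
Posterior log-odds = 0.76365, so posterior odds = exp(0.76365) = 2.1461. Converting, P(H|E) = 2.1461/3.1461 = 0.6821.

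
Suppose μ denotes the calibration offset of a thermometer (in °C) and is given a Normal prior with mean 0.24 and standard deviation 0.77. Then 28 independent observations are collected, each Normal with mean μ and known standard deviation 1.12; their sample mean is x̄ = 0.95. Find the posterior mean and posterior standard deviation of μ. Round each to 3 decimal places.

Posterior mean ≈ 0.900; posterior SD ≈ 0.204

Prior precision 1/τ₀² = 1/0.77² = 1.68663; data precision n/σ² = 28/1.12² = 22.3214.
Posterior precision = 1.68663 + 22.3214 = 24.0081, giving posterior SD = 1/√24.0081 = 0.204.
Posterior mean = (1.68663·0.24 + 22.3214·0.95) / 24.0081 = 0.900.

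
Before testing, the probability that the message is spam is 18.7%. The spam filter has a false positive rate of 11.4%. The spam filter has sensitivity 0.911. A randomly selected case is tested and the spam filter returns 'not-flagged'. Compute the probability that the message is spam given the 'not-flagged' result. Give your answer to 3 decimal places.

Write H for 'the message is spam'. Prior odds H:¬H = 0.187/0.813 = 0.23001. For the 'not-flagged' outcome, the likelihood ratio is 0.089/0.886 = 0.10045.
Posterior odds = 0.23001 × 0.10045 = 0.023105, so P(H|E) = 0.023105/(1+0.023105) = 0.023.

P(H | E) ≈ 0.023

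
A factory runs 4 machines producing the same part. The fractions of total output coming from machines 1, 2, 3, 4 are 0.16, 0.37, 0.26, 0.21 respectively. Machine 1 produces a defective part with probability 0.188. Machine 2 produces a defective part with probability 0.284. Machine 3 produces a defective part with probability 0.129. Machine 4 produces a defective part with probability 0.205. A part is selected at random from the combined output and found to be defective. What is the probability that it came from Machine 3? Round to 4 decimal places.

P(defective|M1) = 0.188; P(defective|M2) = 0.284; P(defective|M3) = 0.129; P(defective|M4) = 0.205.
Prior × likelihood for each source: 0.16·0.188=0.03008, 0.37·0.284=0.1051, 0.26·0.129=0.03354, 0.21·0.205=0.04305. Summing gives P(defective) = 0.21175.
P(Machine 3 | defective) = 0.03354 / 0.21175 = 0.1584.

Posterior probability ≈ 0.1584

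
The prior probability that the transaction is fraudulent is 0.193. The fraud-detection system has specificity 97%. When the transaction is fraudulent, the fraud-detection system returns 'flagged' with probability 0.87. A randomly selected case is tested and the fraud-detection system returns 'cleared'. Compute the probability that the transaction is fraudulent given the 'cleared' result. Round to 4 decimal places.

Let H be the event that the transaction is fraudulent. P(H) = 0.193, so P(¬H) = 0.807. With E the 'cleared' result, P(E|H) = 0.13 and P(E|¬H) = 0.97.
P(E) = 0.13·0.193 + 0.97·0.807 = 0.025090 + 0.78279 = 0.80788.
By Bayes' theorem, P(H|E) = 0.025090 / 0.80788 = 0.0311.

P(H | E) ≈ 0.0311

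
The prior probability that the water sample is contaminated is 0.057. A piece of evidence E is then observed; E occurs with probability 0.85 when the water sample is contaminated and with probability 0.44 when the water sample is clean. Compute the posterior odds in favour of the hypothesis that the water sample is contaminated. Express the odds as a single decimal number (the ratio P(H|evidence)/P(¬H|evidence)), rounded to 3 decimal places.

Prior odds = 0.057/(1−0.057) = 0.060445.
Likelihood ratio for E = 0.85/0.44 = 1.9318.
Posterior odds = prior odds × LR = 0.11677.

Posterior odds ≈ 0.117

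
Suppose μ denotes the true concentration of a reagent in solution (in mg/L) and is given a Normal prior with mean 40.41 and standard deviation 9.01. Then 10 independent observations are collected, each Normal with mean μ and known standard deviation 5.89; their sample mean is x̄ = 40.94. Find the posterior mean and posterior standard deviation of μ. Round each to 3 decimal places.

With known σ, the Normal prior is conjugate. Weight on the data is w = (n/σ²)/(n/σ² + 1/τ₀²) = 0.288250/(0.288250+0.0123183) = 0.95902.
Posterior mean = w·x̄ + (1−w)·μ₀ = 0.95902·40.94 + 0.040983·40.41 = 40.918. Posterior variance = 1/(0.288250+0.0123183) = 3.32703, so SD = 1.824.

Posterior mean ≈ 40.918; posterior SD ≈ 1.824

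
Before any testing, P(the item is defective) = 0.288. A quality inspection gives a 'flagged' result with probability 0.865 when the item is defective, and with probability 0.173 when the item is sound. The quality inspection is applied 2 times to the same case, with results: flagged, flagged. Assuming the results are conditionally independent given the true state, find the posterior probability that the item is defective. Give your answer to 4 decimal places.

Let H be the event that the item is defective; start with P(H) = 0.288. P('flagged'|H) = 0.865, P('flagged'|¬H) = 0.173.
Update on result 1 ('flagged'): P(H) ← 0.865·0.2880 / (0.865·0.2880 + 0.173·0.7120) = 0.24912/0.37230 = 0.6691.
Update on result 2 ('flagged'): P(H) ← 0.865·0.6691 / (0.865·0.6691 + 0.173·0.3309) = 0.57881/0.63605 = 0.9100.

Posterior P(H) ≈ 0.9100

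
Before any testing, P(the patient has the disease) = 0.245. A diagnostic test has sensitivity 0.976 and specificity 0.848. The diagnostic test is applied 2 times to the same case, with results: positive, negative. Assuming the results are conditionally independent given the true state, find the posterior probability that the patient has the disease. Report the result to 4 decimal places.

With H the event that the patient has the disease, the joint likelihood of the observed sequence is P(data|H) = 0.976·0.024 = 0.023424 and P(data|¬H) = 0.152·0.848 = 0.12890.
Bayes: P(H|data) = 0.245·0.023424 / (0.245·0.023424 + 0.755·0.12890) = 0.0057389/0.10306 = 0.0557.

Posterior P(H) ≈ 0.0557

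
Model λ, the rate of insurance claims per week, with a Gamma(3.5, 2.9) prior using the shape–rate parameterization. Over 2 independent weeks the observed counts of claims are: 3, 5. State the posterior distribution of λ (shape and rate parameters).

Posterior: Gamma(shape=11.5, rate=4.9)

Total count ∑xᵢ = 8 over n = 2 weeks.
Gamma is conjugate to the Poisson likelihood: posterior is Gamma(shape = 3.5+8 = 11.5, rate = 2.9+2 = 4.9).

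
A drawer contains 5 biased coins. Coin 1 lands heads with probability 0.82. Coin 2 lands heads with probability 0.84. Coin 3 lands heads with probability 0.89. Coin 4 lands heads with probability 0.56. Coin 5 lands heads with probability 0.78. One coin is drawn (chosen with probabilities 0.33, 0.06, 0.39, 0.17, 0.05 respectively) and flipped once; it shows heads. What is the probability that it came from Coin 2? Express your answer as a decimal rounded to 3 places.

P(heads|C1) = 0.82; P(heads|C2) = 0.84; P(heads|C3) = 0.89; P(heads|C4) = 0.56; P(heads|C5) = 0.78.
Prior × likelihood for each source: 0.33·0.82=0.2706, 0.06·0.84=0.05040, 0.39·0.89=0.3471, 0.17·0.56=0.09520, 0.05·0.78=0.03900. Summing gives P(heads) = 0.80230.
P(Coin 2 | heads) = 0.05040 / 0.80230 = 0.063.

Posterior probability ≈ 0.063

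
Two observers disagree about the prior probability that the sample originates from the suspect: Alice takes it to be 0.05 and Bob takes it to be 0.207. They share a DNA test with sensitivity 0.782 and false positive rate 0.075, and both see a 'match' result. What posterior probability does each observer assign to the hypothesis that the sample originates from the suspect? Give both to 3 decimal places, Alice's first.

Alice: 0.354; Bob: 0.731

The likelihood ratio for a 'match' result is 0.782/0.075 = 10.427.
Alice: prior odds 0.05/0.95 = 0.052632; posterior odds 0.54877; posterior probability 0.354.
Bob: prior odds 0.207/0.793 = 0.26103; posterior odds 2.7217; posterior probability 0.731.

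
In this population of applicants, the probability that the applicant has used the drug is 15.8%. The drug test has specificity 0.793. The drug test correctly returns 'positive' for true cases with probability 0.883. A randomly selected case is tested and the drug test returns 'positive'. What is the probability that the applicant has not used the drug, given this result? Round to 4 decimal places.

P(¬H | E) ≈ 0.5554

Let H be the event that the applicant has used the drug. P(H) = 0.158, so P(¬H) = 0.842. With E the 'positive' result, P(E|H) = 0.883 and P(E|¬H) = 0.207.
P(E) = 0.883·0.158 + 0.207·0.842 = 0.13951 + 0.17429 = 0.31381.
By Bayes' theorem, P(H|E) = 0.13951 / 0.31381 = 0.4446. Hence P(¬H|E) = 1 − 0.4446 = 0.5554.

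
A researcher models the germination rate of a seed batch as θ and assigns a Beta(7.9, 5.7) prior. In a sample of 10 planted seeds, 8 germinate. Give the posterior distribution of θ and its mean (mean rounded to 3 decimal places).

Observing 8 successes and 2 failures updates Beta(7.9, 5.7) by adding the success and failure counts to the two shape parameters: α = 7.9+8 = 15.9, β = 5.7+2 = 7.7.
Posterior mean = α/(α+β) = 15.9/23.6 = 0.674.

Posterior: Beta(15.9, 7.7); mean ≈ 0.674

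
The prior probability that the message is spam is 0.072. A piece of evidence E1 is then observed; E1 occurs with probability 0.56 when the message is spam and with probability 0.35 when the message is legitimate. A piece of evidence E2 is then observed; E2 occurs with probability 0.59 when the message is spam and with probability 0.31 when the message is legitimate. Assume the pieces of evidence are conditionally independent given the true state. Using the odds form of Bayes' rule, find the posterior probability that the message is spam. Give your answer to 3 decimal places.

Posterior probability ≈ 0.191

Prior odds = 0.072/(1−0.072) = 0.077586.
Likelihood ratio for E1 = 0.56/0.35 = 1.6000.
Likelihood ratio for E2 = 0.59/0.31 = 1.9032.
Posterior odds = prior odds × LR₁ × LR₂ = 0.23626.
Posterior probability = odds/(1+odds) = 0.23626/1.2363 = 0.191.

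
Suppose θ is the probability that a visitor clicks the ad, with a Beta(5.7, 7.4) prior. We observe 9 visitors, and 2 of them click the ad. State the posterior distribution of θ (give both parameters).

Posterior: Beta(7.7, 14.4)

Observing 2 successes and 7 failures updates Beta(5.7, 7.4) by adding the success and failure counts to the two shape parameters: α = 5.7+2 = 7.7, β = 7.4+7 = 14.4.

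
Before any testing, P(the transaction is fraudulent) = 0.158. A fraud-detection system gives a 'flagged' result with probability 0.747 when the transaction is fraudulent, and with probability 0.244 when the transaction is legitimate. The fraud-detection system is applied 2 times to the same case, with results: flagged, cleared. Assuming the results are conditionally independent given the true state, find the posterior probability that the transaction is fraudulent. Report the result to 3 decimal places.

Let H be the event that the transaction is fraudulent; start with P(H) = 0.158. P('flagged'|H) = 0.747, P('flagged'|¬H) = 0.244.
Update on result 1 ('flagged'): P(H) ← 0.747·0.1580 / (0.747·0.1580 + 0.244·0.8420) = 0.11803/0.32347 = 0.3649.
Update on result 2 ('cleared'): P(H) ← 0.253·0.3649 / (0.253·0.3649 + 0.756·0.6351) = 0.092312/0.57247 = 0.1613.

Posterior P(H) ≈ 0.161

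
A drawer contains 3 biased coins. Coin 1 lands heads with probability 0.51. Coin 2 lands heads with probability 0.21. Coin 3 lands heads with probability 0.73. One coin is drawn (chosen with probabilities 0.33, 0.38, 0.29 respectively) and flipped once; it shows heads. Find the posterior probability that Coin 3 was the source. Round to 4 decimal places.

P(heads|C1) = 0.51; P(heads|C2) = 0.21; P(heads|C3) = 0.73.
Prior × likelihood for each source: 0.33·0.51=0.1683, 0.38·0.21=0.07980, 0.29·0.73=0.2117. Summing gives P(heads) = 0.45980.
P(Coin 3 | heads) = 0.2117 / 0.45980 = 0.4604.

Posterior probability ≈ 0.4604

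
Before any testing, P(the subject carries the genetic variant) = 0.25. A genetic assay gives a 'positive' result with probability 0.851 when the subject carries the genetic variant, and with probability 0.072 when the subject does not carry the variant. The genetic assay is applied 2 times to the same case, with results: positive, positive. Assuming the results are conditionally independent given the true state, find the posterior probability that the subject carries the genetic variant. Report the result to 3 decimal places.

Posterior P(H) ≈ 0.979

Let H be the event that the subject carries the genetic variant; start with P(H) = 0.25. P('positive'|H) = 0.851, P('positive'|¬H) = 0.072.
Update on result 1 ('positive'): P(H) ← 0.851·0.2500 / (0.851·0.2500 + 0.072·0.7500) = 0.21275/0.26675 = 0.7976.
Update on result 2 ('positive'): P(H) ← 0.851·0.7976 / (0.851·0.7976 + 0.072·0.2024) = 0.67873/0.69330 = 0.9790.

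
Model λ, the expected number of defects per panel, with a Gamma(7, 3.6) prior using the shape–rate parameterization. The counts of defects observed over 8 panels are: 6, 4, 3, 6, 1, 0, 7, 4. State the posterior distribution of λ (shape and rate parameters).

The Poisson likelihood adds the total count to the shape and the number of exposure periods to the rate. Here ∑xᵢ = 31 and n = 8, so shape 7→38 and rate 3.6→11.6.

Posterior: Gamma(shape=38, rate=11.6)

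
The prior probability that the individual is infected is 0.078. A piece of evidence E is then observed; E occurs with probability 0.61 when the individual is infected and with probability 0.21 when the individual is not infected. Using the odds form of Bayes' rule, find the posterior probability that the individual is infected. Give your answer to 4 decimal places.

Prior odds = 0.078/(1−0.078) = 0.084599.
Likelihood ratio for E = 0.61/0.21 = 2.9048.
Posterior odds = prior odds × LR = 0.24574.
Posterior probability = odds/(1+odds) = 0.24574/1.2457 = 0.1973.

Posterior probability ≈ 0.1973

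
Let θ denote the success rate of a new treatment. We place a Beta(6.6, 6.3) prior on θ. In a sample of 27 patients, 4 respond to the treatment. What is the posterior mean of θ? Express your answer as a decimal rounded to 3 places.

Posterior mean ≈ 0.266

The binomial likelihood is conjugate to the Beta prior: with 4 successes and 23 failures, the posterior is Beta(6.6+4, 6.3+23) = Beta(10.6, 29.3).
E[θ | data] = 10.6/(10.6+29.3) = 0.266.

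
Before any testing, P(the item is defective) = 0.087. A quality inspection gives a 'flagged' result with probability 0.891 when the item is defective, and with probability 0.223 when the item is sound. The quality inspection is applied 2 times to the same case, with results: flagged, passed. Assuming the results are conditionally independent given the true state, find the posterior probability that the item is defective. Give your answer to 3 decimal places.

Posterior P(H) ≈ 0.051

With H the event that the item is defective, the joint likelihood of the observed sequence is P(data|H) = 0.891·0.109 = 0.097119 and P(data|¬H) = 0.223·0.777 = 0.17327.
Bayes: P(H|data) = 0.087·0.097119 / (0.087·0.097119 + 0.913·0.17327) = 0.0084494/0.16665 = 0.0507.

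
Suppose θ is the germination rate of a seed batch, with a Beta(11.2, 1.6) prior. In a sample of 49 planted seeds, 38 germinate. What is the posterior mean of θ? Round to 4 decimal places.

Observing 38 successes and 11 failures updates Beta(11.2, 1.6) by adding the success and failure counts to the two shape parameters: α = 11.2+38 = 49.2, β = 1.6+11 = 12.6.
Posterior mean = α/(α+β) = 49.2/61.8 = 0.7961.

Posterior mean ≈ 0.7961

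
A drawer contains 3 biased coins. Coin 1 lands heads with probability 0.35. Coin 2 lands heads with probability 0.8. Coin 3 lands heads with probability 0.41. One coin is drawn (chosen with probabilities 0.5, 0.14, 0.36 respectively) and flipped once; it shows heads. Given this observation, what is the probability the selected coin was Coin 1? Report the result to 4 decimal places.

Posterior probability ≈ 0.4027

P(heads|C1) = 0.35; P(heads|C2) = 0.8; P(heads|C3) = 0.41.
Prior × likelihood for each source: 0.5·0.35=0.1750, 0.14·0.8=0.1120, 0.36·0.41=0.1476. Summing gives P(heads) = 0.43460.
P(Coin 1 | heads) = 0.1750 / 0.43460 = 0.4027.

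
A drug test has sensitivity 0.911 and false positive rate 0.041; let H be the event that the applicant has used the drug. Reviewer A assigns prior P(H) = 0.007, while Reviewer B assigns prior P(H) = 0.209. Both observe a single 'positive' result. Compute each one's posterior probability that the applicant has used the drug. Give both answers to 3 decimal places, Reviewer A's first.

P('+'|H) = 0.911, P('+'|¬H) = 0.041.
Reviewer A: numerator 0.911·0.007 = 0.0063770; evidence = 0.0063770+0.041·0.993 = 0.047090; posterior = 0.135.
Reviewer B: numerator 0.911·0.209 = 0.19040; evidence = 0.19040+0.041·0.791 = 0.22283; posterior = 0.854.

Reviewer A: 0.135; Reviewer B: 0.854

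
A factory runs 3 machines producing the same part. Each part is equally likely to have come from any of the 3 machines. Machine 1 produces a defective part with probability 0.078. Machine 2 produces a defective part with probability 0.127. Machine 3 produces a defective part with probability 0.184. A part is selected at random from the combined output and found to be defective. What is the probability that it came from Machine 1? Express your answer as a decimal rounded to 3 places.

Posterior probability ≈ 0.201

Tabulate prior·likelihood by source: [1] prior 0.333333, lik 0.078, product 0.02600; [2] prior 0.333333, lik 0.127, product 0.04233; [3] prior 0.333333, lik 0.184, product 0.06133.
Normalizing constant = 0.12967; the posterior for Machine 1 is its product over the sum, 0.02600/0.12967 = 0.201.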